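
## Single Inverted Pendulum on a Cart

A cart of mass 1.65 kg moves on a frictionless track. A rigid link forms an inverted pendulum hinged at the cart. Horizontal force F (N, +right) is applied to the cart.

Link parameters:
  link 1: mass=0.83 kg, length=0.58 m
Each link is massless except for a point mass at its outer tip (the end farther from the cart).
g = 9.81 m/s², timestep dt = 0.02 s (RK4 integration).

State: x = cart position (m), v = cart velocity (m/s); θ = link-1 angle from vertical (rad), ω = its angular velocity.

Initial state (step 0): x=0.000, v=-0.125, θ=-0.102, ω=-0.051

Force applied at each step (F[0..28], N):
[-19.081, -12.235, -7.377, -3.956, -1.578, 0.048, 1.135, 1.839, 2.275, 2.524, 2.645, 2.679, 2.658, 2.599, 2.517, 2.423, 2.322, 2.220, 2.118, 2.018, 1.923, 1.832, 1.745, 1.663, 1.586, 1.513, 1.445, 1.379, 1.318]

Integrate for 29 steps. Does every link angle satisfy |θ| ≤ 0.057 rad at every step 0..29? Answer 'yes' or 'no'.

apply F[0]=-19.081 → step 1: x=-0.005, v=-0.345, θ=-0.100, ω=0.293
apply F[1]=-12.235 → step 2: x=-0.013, v=-0.484, θ=-0.092, ω=0.498
apply F[2]=-7.377 → step 3: x=-0.023, v=-0.564, θ=-0.081, ω=0.607
apply F[3]=-3.956 → step 4: x=-0.035, v=-0.605, θ=-0.068, ω=0.652
apply F[4]=-1.578 → step 5: x=-0.047, v=-0.618, θ=-0.055, ω=0.654
apply F[5]=+0.048 → step 6: x=-0.060, v=-0.613, θ=-0.042, ω=0.628
apply F[6]=+1.135 → step 7: x=-0.072, v=-0.596, θ=-0.030, ω=0.586
apply F[7]=+1.839 → step 8: x=-0.083, v=-0.571, θ=-0.019, ω=0.536
apply F[8]=+2.275 → step 9: x=-0.095, v=-0.542, θ=-0.009, ω=0.481
apply F[9]=+2.524 → step 10: x=-0.105, v=-0.511, θ=0.000, ω=0.426
apply F[10]=+2.645 → step 11: x=-0.115, v=-0.480, θ=0.008, ω=0.373
apply F[11]=+2.679 → step 12: x=-0.124, v=-0.448, θ=0.015, ω=0.324
apply F[12]=+2.658 → step 13: x=-0.133, v=-0.418, θ=0.021, ω=0.277
apply F[13]=+2.599 → step 14: x=-0.141, v=-0.389, θ=0.026, ω=0.235
apply F[14]=+2.517 → step 15: x=-0.149, v=-0.361, θ=0.031, ω=0.197
apply F[15]=+2.423 → step 16: x=-0.155, v=-0.335, θ=0.034, ω=0.163
apply F[16]=+2.322 → step 17: x=-0.162, v=-0.310, θ=0.037, ω=0.133
apply F[17]=+2.220 → step 18: x=-0.168, v=-0.287, θ=0.040, ω=0.106
apply F[18]=+2.118 → step 19: x=-0.173, v=-0.266, θ=0.042, ω=0.083
apply F[19]=+2.018 → step 20: x=-0.179, v=-0.245, θ=0.043, ω=0.062
apply F[20]=+1.923 → step 21: x=-0.183, v=-0.226, θ=0.044, ω=0.044
apply F[21]=+1.832 → step 22: x=-0.188, v=-0.209, θ=0.045, ω=0.028
apply F[22]=+1.745 → step 23: x=-0.192, v=-0.192, θ=0.045, ω=0.015
apply F[23]=+1.663 → step 24: x=-0.195, v=-0.176, θ=0.045, ω=0.003
apply F[24]=+1.586 → step 25: x=-0.199, v=-0.161, θ=0.045, ω=-0.007
apply F[25]=+1.513 → step 26: x=-0.202, v=-0.148, θ=0.045, ω=-0.015
apply F[26]=+1.445 → step 27: x=-0.205, v=-0.135, θ=0.045, ω=-0.023
apply F[27]=+1.379 → step 28: x=-0.207, v=-0.122, θ=0.044, ω=-0.029
apply F[28]=+1.318 → step 29: x=-0.209, v=-0.111, θ=0.044, ω=-0.034
Max |angle| over trajectory = 0.102 rad; bound = 0.057 → exceeded.

Answer: no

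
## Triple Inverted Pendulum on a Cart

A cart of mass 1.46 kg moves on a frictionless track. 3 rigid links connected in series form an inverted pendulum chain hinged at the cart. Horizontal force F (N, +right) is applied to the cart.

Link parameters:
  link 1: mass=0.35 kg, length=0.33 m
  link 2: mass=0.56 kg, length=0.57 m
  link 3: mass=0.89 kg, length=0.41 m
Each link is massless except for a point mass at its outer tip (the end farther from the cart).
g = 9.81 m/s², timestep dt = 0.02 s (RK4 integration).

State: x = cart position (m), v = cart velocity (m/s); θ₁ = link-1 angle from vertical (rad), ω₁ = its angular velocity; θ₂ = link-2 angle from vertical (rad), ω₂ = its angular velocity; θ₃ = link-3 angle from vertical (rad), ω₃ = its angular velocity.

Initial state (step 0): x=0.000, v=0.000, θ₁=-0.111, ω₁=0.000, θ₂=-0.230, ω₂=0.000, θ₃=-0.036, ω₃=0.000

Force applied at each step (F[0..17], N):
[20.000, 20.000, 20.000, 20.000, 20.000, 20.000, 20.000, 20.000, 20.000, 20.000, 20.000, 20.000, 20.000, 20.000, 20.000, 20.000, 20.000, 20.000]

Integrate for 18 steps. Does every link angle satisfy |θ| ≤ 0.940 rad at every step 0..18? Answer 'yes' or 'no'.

apply F[0]=+20.000 → step 1: x=0.003, v=0.294, θ₁=-0.118, ω₁=-0.744, θ₂=-0.232, ω₂=-0.229, θ₃=-0.034, ω₃=0.175
apply F[1]=+20.000 → step 2: x=0.012, v=0.589, θ₁=-0.141, ω₁=-1.531, θ₂=-0.239, ω₂=-0.430, θ₃=-0.029, ω₃=0.341
apply F[2]=+20.000 → step 3: x=0.027, v=0.884, θ₁=-0.180, ω₁=-2.395, θ₂=-0.249, ω₂=-0.575, θ₃=-0.021, ω₃=0.486
apply F[3]=+20.000 → step 4: x=0.047, v=1.175, θ₁=-0.237, ω₁=-3.338, θ₂=-0.261, ω₂=-0.647, θ₃=-0.010, ω₃=0.583
apply F[4]=+20.000 → step 5: x=0.073, v=1.452, θ₁=-0.314, ω₁=-4.303, θ₂=-0.275, ω₂=-0.655, θ₃=0.002, ω₃=0.598
apply F[5]=+20.000 → step 6: x=0.105, v=1.703, θ₁=-0.409, ω₁=-5.168, θ₂=-0.288, ω₂=-0.655, θ₃=0.013, ω₃=0.505
apply F[6]=+20.000 → step 7: x=0.141, v=1.920, θ₁=-0.519, ω₁=-5.811, θ₂=-0.301, ω₂=-0.732, θ₃=0.022, ω₃=0.312
apply F[7]=+20.000 → step 8: x=0.182, v=2.107, θ₁=-0.640, ω₁=-6.202, θ₂=-0.318, ω₂=-0.938, θ₃=0.025, ω₃=0.061
apply F[8]=+20.000 → step 9: x=0.225, v=2.273, θ₁=-0.766, ω₁=-6.395, θ₂=-0.340, ω₂=-1.274, θ₃=0.024, ω₃=-0.213
apply F[9]=+20.000 → step 10: x=0.272, v=2.424, θ₁=-0.894, ω₁=-6.453, θ₂=-0.369, ω₂=-1.718, θ₃=0.017, ω₃=-0.490
apply F[10]=+20.000 → step 11: x=0.322, v=2.566, θ₁=-1.023, ω₁=-6.413, θ₂=-0.409, ω₂=-2.242, θ₃=0.004, ω₃=-0.770
apply F[11]=+20.000 → step 12: x=0.375, v=2.700, θ₁=-1.150, ω₁=-6.284, θ₂=-0.460, ω₂=-2.824, θ₃=-0.014, ω₃=-1.061
apply F[12]=+20.000 → step 13: x=0.430, v=2.829, θ₁=-1.274, ω₁=-6.058, θ₂=-0.522, ω₂=-3.446, θ₃=-0.038, ω₃=-1.374
apply F[13]=+20.000 → step 14: x=0.488, v=2.953, θ₁=-1.392, ω₁=-5.717, θ₂=-0.598, ω₂=-4.090, θ₃=-0.069, ω₃=-1.724
apply F[14]=+20.000 → step 15: x=0.548, v=3.073, θ₁=-1.502, ω₁=-5.238, θ₂=-0.686, ω₂=-4.738, θ₃=-0.108, ω₃=-2.132
apply F[15]=+20.000 → step 16: x=0.611, v=3.190, θ₁=-1.600, ω₁=-4.602, θ₂=-0.787, ω₂=-5.374, θ₃=-0.155, ω₃=-2.617
apply F[16]=+20.000 → step 17: x=0.676, v=3.300, θ₁=-1.685, ω₁=-3.793, θ₂=-0.901, ω₂=-5.982, θ₃=-0.213, ω₃=-3.209
apply F[17]=+20.000 → step 18: x=0.743, v=3.401, θ₁=-1.751, ω₁=-2.814, θ₂=-1.026, ω₂=-6.548, θ₃=-0.284, ω₃=-3.941
Max |angle| over trajectory = 1.751 rad; bound = 0.940 → exceeded.

Answer: no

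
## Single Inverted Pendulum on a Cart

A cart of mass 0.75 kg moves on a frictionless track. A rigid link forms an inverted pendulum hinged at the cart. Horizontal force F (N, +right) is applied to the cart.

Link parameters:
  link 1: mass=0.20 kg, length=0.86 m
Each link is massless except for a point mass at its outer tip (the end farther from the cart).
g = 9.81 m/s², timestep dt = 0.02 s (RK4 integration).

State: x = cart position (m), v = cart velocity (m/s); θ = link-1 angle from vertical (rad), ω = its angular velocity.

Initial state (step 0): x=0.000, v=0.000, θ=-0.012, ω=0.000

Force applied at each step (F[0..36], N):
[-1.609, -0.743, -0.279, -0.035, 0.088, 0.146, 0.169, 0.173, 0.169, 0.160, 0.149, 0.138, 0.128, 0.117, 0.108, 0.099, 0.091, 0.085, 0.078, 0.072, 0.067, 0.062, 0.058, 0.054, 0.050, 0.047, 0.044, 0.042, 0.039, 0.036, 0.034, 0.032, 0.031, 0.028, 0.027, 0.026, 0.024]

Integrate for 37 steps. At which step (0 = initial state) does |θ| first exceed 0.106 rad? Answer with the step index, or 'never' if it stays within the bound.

Answer: never

Derivation:
apply F[0]=-1.609 → step 1: x=-0.000, v=-0.042, θ=-0.012, ω=0.046
apply F[1]=-0.743 → step 2: x=-0.001, v=-0.062, θ=-0.010, ω=0.066
apply F[2]=-0.279 → step 3: x=-0.003, v=-0.068, θ=-0.009, ω=0.072
apply F[3]=-0.035 → step 4: x=-0.004, v=-0.069, θ=-0.008, ω=0.071
apply F[4]=+0.088 → step 5: x=-0.005, v=-0.066, θ=-0.006, ω=0.066
apply F[5]=+0.146 → step 6: x=-0.007, v=-0.062, θ=-0.005, ω=0.060
apply F[6]=+0.169 → step 7: x=-0.008, v=-0.057, θ=-0.004, ω=0.053
apply F[7]=+0.173 → step 8: x=-0.009, v=-0.053, θ=-0.003, ω=0.047
apply F[8]=+0.169 → step 9: x=-0.010, v=-0.048, θ=-0.002, ω=0.041
apply F[9]=+0.160 → step 10: x=-0.011, v=-0.044, θ=-0.001, ω=0.036
apply F[10]=+0.149 → step 11: x=-0.012, v=-0.040, θ=-0.001, ω=0.031
apply F[11]=+0.138 → step 12: x=-0.013, v=-0.036, θ=0.000, ω=0.027
apply F[12]=+0.128 → step 13: x=-0.013, v=-0.032, θ=0.001, ω=0.023
apply F[13]=+0.117 → step 14: x=-0.014, v=-0.029, θ=0.001, ω=0.019
apply F[14]=+0.108 → step 15: x=-0.014, v=-0.027, θ=0.001, ω=0.016
apply F[15]=+0.099 → step 16: x=-0.015, v=-0.024, θ=0.002, ω=0.014
apply F[16]=+0.091 → step 17: x=-0.015, v=-0.022, θ=0.002, ω=0.011
apply F[17]=+0.085 → step 18: x=-0.016, v=-0.019, θ=0.002, ω=0.009
apply F[18]=+0.078 → step 19: x=-0.016, v=-0.018, θ=0.002, ω=0.008
apply F[19]=+0.072 → step 20: x=-0.017, v=-0.016, θ=0.002, ω=0.006
apply F[20]=+0.067 → step 21: x=-0.017, v=-0.014, θ=0.003, ω=0.005
apply F[21]=+0.062 → step 22: x=-0.017, v=-0.013, θ=0.003, ω=0.003
apply F[22]=+0.058 → step 23: x=-0.017, v=-0.011, θ=0.003, ω=0.002
apply F[23]=+0.054 → step 24: x=-0.018, v=-0.010, θ=0.003, ω=0.001
apply F[24]=+0.050 → step 25: x=-0.018, v=-0.009, θ=0.003, ω=0.001
apply F[25]=+0.047 → step 26: x=-0.018, v=-0.008, θ=0.003, ω=0.000
apply F[26]=+0.044 → step 27: x=-0.018, v=-0.007, θ=0.003, ω=-0.001
apply F[27]=+0.042 → step 28: x=-0.018, v=-0.006, θ=0.003, ω=-0.001
apply F[28]=+0.039 → step 29: x=-0.018, v=-0.005, θ=0.003, ω=-0.002
apply F[29]=+0.036 → step 30: x=-0.018, v=-0.004, θ=0.003, ω=-0.002
apply F[30]=+0.034 → step 31: x=-0.018, v=-0.003, θ=0.003, ω=-0.002
apply F[31]=+0.032 → step 32: x=-0.018, v=-0.002, θ=0.003, ω=-0.002
apply F[32]=+0.031 → step 33: x=-0.018, v=-0.002, θ=0.002, ω=-0.003
apply F[33]=+0.028 → step 34: x=-0.018, v=-0.001, θ=0.002, ω=-0.003
apply F[34]=+0.027 → step 35: x=-0.019, v=-0.000, θ=0.002, ω=-0.003
apply F[35]=+0.026 → step 36: x=-0.019, v=0.000, θ=0.002, ω=-0.003
apply F[36]=+0.024 → step 37: x=-0.019, v=0.001, θ=0.002, ω=-0.003
max |θ| = 0.012 ≤ 0.106 over all 38 states.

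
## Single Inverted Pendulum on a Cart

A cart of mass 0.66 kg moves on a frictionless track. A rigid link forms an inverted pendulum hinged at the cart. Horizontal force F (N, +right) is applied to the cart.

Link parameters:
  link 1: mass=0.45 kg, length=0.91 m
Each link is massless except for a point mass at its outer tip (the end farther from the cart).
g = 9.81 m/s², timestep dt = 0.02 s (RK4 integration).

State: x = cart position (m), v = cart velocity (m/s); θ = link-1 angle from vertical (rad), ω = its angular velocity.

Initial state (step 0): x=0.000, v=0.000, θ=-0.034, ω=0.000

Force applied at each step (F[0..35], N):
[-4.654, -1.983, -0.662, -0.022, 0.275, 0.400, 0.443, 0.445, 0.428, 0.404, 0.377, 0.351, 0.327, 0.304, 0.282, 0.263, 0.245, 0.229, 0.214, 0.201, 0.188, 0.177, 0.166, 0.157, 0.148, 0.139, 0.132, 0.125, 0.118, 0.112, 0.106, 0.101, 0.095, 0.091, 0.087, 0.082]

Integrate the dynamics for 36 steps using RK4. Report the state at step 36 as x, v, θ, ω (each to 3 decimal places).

apply F[0]=-4.654 → step 1: x=-0.001, v=-0.136, θ=-0.033, ω=0.143
apply F[1]=-1.983 → step 2: x=-0.005, v=-0.192, θ=-0.029, ω=0.197
apply F[2]=-0.662 → step 3: x=-0.009, v=-0.209, θ=-0.025, ω=0.210
apply F[3]=-0.022 → step 4: x=-0.013, v=-0.206, θ=-0.021, ω=0.202
apply F[4]=+0.275 → step 5: x=-0.017, v=-0.196, θ=-0.017, ω=0.186
apply F[5]=+0.400 → step 6: x=-0.021, v=-0.181, θ=-0.014, ω=0.167
apply F[6]=+0.443 → step 7: x=-0.024, v=-0.166, θ=-0.010, ω=0.148
apply F[7]=+0.445 → step 8: x=-0.027, v=-0.152, θ=-0.008, ω=0.130
apply F[8]=+0.428 → step 9: x=-0.030, v=-0.138, θ=-0.005, ω=0.113
apply F[9]=+0.404 → step 10: x=-0.033, v=-0.125, θ=-0.003, ω=0.098
apply F[10]=+0.377 → step 11: x=-0.035, v=-0.113, θ=-0.001, ω=0.085
apply F[11]=+0.351 → step 12: x=-0.037, v=-0.103, θ=0.000, ω=0.073
apply F[12]=+0.327 → step 13: x=-0.039, v=-0.093, θ=0.002, ω=0.063
apply F[13]=+0.304 → step 14: x=-0.041, v=-0.084, θ=0.003, ω=0.053
apply F[14]=+0.282 → step 15: x=-0.043, v=-0.076, θ=0.004, ω=0.045
apply F[15]=+0.263 → step 16: x=-0.044, v=-0.068, θ=0.005, ω=0.038
apply F[16]=+0.245 → step 17: x=-0.045, v=-0.062, θ=0.005, ω=0.032
apply F[17]=+0.229 → step 18: x=-0.047, v=-0.055, θ=0.006, ω=0.026
apply F[18]=+0.214 → step 19: x=-0.048, v=-0.050, θ=0.006, ω=0.021
apply F[19]=+0.201 → step 20: x=-0.049, v=-0.045, θ=0.007, ω=0.017
apply F[20]=+0.188 → step 21: x=-0.049, v=-0.040, θ=0.007, ω=0.013
apply F[21]=+0.177 → step 22: x=-0.050, v=-0.035, θ=0.007, ω=0.010
apply F[22]=+0.166 → step 23: x=-0.051, v=-0.031, θ=0.007, ω=0.007
apply F[23]=+0.157 → step 24: x=-0.051, v=-0.028, θ=0.008, ω=0.004
apply F[24]=+0.148 → step 25: x=-0.052, v=-0.024, θ=0.008, ω=0.002
apply F[25]=+0.139 → step 26: x=-0.052, v=-0.021, θ=0.008, ω=0.000
apply F[26]=+0.132 → step 27: x=-0.053, v=-0.018, θ=0.008, ω=-0.001
apply F[27]=+0.125 → step 28: x=-0.053, v=-0.015, θ=0.008, ω=-0.003
apply F[28]=+0.118 → step 29: x=-0.053, v=-0.013, θ=0.007, ω=-0.004
apply F[29]=+0.112 → step 30: x=-0.054, v=-0.010, θ=0.007, ω=-0.005
apply F[30]=+0.106 → step 31: x=-0.054, v=-0.008, θ=0.007, ω=-0.006
apply F[31]=+0.101 → step 32: x=-0.054, v=-0.006, θ=0.007, ω=-0.007
apply F[32]=+0.095 → step 33: x=-0.054, v=-0.004, θ=0.007, ω=-0.007
apply F[33]=+0.091 → step 34: x=-0.054, v=-0.002, θ=0.007, ω=-0.008
apply F[34]=+0.087 → step 35: x=-0.054, v=-0.000, θ=0.007, ω=-0.008
apply F[35]=+0.082 → step 36: x=-0.054, v=0.001, θ=0.007, ω=-0.008

Answer: x=-0.054, v=0.001, θ=0.007, ω=-0.008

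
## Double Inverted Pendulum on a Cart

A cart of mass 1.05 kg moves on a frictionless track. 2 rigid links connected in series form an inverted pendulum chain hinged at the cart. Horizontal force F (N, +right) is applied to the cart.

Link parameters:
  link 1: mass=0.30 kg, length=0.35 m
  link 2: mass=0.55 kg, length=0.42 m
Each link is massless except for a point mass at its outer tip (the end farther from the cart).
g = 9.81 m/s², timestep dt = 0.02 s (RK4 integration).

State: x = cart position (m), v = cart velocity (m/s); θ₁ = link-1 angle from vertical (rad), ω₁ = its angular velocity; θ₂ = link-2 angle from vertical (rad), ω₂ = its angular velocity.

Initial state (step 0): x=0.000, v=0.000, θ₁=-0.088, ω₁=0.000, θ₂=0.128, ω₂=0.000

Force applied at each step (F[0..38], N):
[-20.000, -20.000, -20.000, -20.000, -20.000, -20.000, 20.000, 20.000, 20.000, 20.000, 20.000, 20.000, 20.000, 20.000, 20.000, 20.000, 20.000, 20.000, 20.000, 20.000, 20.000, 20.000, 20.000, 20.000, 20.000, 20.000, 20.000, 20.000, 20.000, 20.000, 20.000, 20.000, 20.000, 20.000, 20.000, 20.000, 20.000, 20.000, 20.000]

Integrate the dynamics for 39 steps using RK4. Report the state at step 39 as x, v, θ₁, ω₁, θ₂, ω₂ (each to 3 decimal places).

apply F[0]=-20.000 → step 1: x=-0.004, v=-0.367, θ₁=-0.080, ω₁=0.769, θ₂=0.131, ω₂=0.299
apply F[1]=-20.000 → step 2: x=-0.015, v=-0.736, θ₁=-0.057, ω₁=1.580, θ₂=0.140, ω₂=0.567
apply F[2]=-20.000 → step 3: x=-0.033, v=-1.112, θ₁=-0.017, ω₁=2.473, θ₂=0.153, ω₂=0.776
apply F[3]=-20.000 → step 4: x=-0.059, v=-1.494, θ₁=0.043, ω₁=3.477, θ₂=0.170, ω₂=0.900
apply F[4]=-20.000 → step 5: x=-0.093, v=-1.877, θ₁=0.123, ω₁=4.590, θ₂=0.189, ω₂=0.932
apply F[5]=-20.000 → step 6: x=-0.134, v=-2.249, θ₁=0.227, ω₁=5.736, θ₂=0.207, ω₂=0.928
apply F[6]=+20.000 → step 7: x=-0.176, v=-1.887, θ₁=0.333, ω₁=4.930, θ₂=0.226, ω₂=0.887
apply F[7]=+20.000 → step 8: x=-0.210, v=-1.551, θ₁=0.425, ω₁=4.357, θ₂=0.242, ω₂=0.740
apply F[8]=+20.000 → step 9: x=-0.238, v=-1.235, θ₁=0.509, ω₁=4.001, θ₂=0.254, ω₂=0.478
apply F[9]=+20.000 → step 10: x=-0.259, v=-0.934, θ₁=0.587, ω₁=3.828, θ₂=0.260, ω₂=0.114
apply F[10]=+20.000 → step 11: x=-0.275, v=-0.641, θ₁=0.663, ω₁=3.800, θ₂=0.258, ω₂=-0.332
apply F[11]=+20.000 → step 12: x=-0.285, v=-0.350, θ₁=0.739, ω₁=3.878, θ₂=0.247, ω₂=-0.837
apply F[12]=+20.000 → step 13: x=-0.289, v=-0.057, θ₁=0.818, ω₁=4.024, θ₂=0.225, ω₂=-1.375
apply F[13]=+20.000 → step 14: x=-0.287, v=0.242, θ₁=0.900, ω₁=4.202, θ₂=0.192, ω₂=-1.922
apply F[14]=+20.000 → step 15: x=-0.279, v=0.548, θ₁=0.986, ω₁=4.387, θ₂=0.148, ω₂=-2.457
apply F[15]=+20.000 → step 16: x=-0.265, v=0.862, θ₁=1.076, ω₁=4.559, θ₂=0.094, ω₂=-2.968
apply F[16]=+20.000 → step 17: x=-0.245, v=1.183, θ₁=1.169, ω₁=4.710, θ₂=0.029, ω₂=-3.451
apply F[17]=+20.000 → step 18: x=-0.218, v=1.509, θ₁=1.264, ω₁=4.835, θ₂=-0.044, ω₂=-3.909
apply F[18]=+20.000 → step 19: x=-0.184, v=1.838, θ₁=1.362, ω₁=4.936, θ₂=-0.127, ω₂=-4.351
apply F[19]=+20.000 → step 20: x=-0.144, v=2.167, θ₁=1.461, ω₁=5.011, θ₂=-0.218, ω₂=-4.790
apply F[20]=+20.000 → step 21: x=-0.098, v=2.493, θ₁=1.562, ω₁=5.062, θ₂=-0.319, ω₂=-5.240
apply F[21]=+20.000 → step 22: x=-0.045, v=2.811, θ₁=1.664, ω₁=5.086, θ₂=-0.428, ω₂=-5.716
apply F[22]=+20.000 → step 23: x=0.015, v=3.116, θ₁=1.765, ω₁=5.084, θ₂=-0.547, ω₂=-6.229
apply F[23]=+20.000 → step 24: x=0.080, v=3.400, θ₁=1.867, ω₁=5.079, θ₂=-0.677, ω₂=-6.773
apply F[24]=+20.000 → step 25: x=0.150, v=3.655, θ₁=1.969, ω₁=5.154, θ₂=-0.818, ω₂=-7.280
apply F[25]=+20.000 → step 26: x=0.226, v=3.889, θ₁=2.075, ω₁=5.528, θ₂=-0.967, ω₂=-7.584
apply F[26]=+20.000 → step 27: x=0.306, v=4.148, θ₁=2.194, ω₁=6.452, θ₂=-1.119, ω₂=-7.554
apply F[27]=+20.000 → step 28: x=0.392, v=4.490, θ₁=2.336, ω₁=7.855, θ₂=-1.269, ω₂=-7.449
apply F[28]=+20.000 → step 29: x=0.486, v=4.914, θ₁=2.509, ω₁=9.445, θ₂=-1.420, ω₂=-7.793
apply F[29]=+20.000 → step 30: x=0.589, v=5.379, θ₁=2.716, ω₁=11.264, θ₂=-1.586, ω₂=-8.960
apply F[30]=+20.000 → step 31: x=0.701, v=5.848, θ₁=2.965, ω₁=13.931, θ₂=-1.787, ω₂=-11.462
apply F[31]=+20.000 → step 32: x=0.823, v=6.218, θ₁=3.291, ω₁=19.450, θ₂=-2.065, ω₂=-17.359
apply F[32]=+20.000 → step 33: x=0.941, v=4.844, θ₁=3.786, ω₁=26.045, θ₂=-2.545, ω₂=-28.265
apply F[33]=+20.000 → step 34: x=1.018, v=3.288, θ₁=4.174, ω₁=12.934, θ₂=-3.033, ω₂=-19.881
apply F[34]=+20.000 → step 35: x=1.083, v=3.270, θ₁=4.364, ω₁=6.775, θ₂=-3.391, ω₂=-16.553
apply F[35]=+20.000 → step 36: x=1.151, v=3.558, θ₁=4.456, ω₁=2.573, θ₂=-3.711, ω₂=-15.746
apply F[36]=+20.000 → step 37: x=1.226, v=3.992, θ₁=4.469, ω₁=-1.270, θ₂=-4.028, ω₂=-16.131
apply F[37]=+20.000 → step 38: x=1.311, v=4.538, θ₁=4.407, ω₁=-4.959, θ₂=-4.360, ω₂=-17.125
apply F[38]=+20.000 → step 39: x=1.408, v=5.167, θ₁=4.275, ω₁=-8.090, θ₂=-4.714, ω₂=-18.261

Answer: x=1.408, v=5.167, θ₁=4.275, ω₁=-8.090, θ₂=-4.714, ω₂=-18.261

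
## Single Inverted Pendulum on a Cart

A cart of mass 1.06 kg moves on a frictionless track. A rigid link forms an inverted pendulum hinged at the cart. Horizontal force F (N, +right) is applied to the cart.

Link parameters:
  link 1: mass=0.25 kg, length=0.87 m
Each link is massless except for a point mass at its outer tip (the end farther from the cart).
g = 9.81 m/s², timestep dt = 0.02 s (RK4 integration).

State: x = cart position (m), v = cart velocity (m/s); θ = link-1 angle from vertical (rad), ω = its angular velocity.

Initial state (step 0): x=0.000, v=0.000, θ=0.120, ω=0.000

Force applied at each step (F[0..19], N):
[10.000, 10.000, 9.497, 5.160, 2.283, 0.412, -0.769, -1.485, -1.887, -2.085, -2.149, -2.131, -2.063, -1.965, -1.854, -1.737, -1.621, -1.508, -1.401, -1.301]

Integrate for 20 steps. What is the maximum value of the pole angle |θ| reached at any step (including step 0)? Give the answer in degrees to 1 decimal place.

Answer: 6.9°

Derivation:
apply F[0]=+10.000 → step 1: x=0.002, v=0.183, θ=0.118, ω=-0.182
apply F[1]=+10.000 → step 2: x=0.007, v=0.365, θ=0.113, ω=-0.364
apply F[2]=+9.497 → step 3: x=0.016, v=0.539, θ=0.104, ω=-0.538
apply F[3]=+5.160 → step 4: x=0.028, v=0.632, θ=0.092, ω=-0.622
apply F[4]=+2.283 → step 5: x=0.041, v=0.671, θ=0.079, ω=-0.648
apply F[5]=+0.412 → step 6: x=0.055, v=0.676, θ=0.067, ω=-0.637
apply F[6]=-0.769 → step 7: x=0.068, v=0.659, θ=0.054, ω=-0.603
apply F[7]=-1.485 → step 8: x=0.081, v=0.628, θ=0.043, ω=-0.558
apply F[8]=-1.887 → step 9: x=0.093, v=0.591, θ=0.032, ω=-0.507
apply F[9]=-2.085 → step 10: x=0.104, v=0.551, θ=0.022, ω=-0.454
apply F[10]=-2.149 → step 11: x=0.115, v=0.509, θ=0.014, ω=-0.402
apply F[11]=-2.131 → step 12: x=0.125, v=0.469, θ=0.006, ω=-0.354
apply F[12]=-2.063 → step 13: x=0.134, v=0.430, θ=-0.000, ω=-0.308
apply F[13]=-1.965 → step 14: x=0.142, v=0.393, θ=-0.006, ω=-0.266
apply F[14]=-1.854 → step 15: x=0.149, v=0.358, θ=-0.011, ω=-0.229
apply F[15]=-1.737 → step 16: x=0.156, v=0.326, θ=-0.015, ω=-0.195
apply F[16]=-1.621 → step 17: x=0.163, v=0.296, θ=-0.019, ω=-0.164
apply F[17]=-1.508 → step 18: x=0.168, v=0.269, θ=-0.022, ω=-0.137
apply F[18]=-1.401 → step 19: x=0.173, v=0.243, θ=-0.024, ω=-0.113
apply F[19]=-1.301 → step 20: x=0.178, v=0.220, θ=-0.026, ω=-0.092
Max |angle| over trajectory = 0.120 rad = 6.9°.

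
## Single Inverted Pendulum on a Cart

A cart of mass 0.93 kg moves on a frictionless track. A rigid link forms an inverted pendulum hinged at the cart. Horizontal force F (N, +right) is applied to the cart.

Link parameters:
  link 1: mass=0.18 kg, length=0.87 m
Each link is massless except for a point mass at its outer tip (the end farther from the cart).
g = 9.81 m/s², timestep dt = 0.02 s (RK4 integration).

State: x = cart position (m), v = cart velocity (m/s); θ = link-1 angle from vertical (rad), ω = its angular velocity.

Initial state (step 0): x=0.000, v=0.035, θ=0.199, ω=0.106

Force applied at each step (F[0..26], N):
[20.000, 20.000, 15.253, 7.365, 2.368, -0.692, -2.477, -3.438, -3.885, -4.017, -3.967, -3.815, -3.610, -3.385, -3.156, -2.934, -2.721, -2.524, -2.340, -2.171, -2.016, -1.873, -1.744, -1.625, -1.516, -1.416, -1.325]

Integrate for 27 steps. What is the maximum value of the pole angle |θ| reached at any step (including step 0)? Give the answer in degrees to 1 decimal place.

apply F[0]=+20.000 → step 1: x=0.005, v=0.455, θ=0.197, ω=-0.322
apply F[1]=+20.000 → step 2: x=0.018, v=0.875, θ=0.186, ω=-0.753
apply F[2]=+15.253 → step 3: x=0.039, v=1.195, θ=0.168, ω=-1.076
apply F[3]=+7.365 → step 4: x=0.064, v=1.347, θ=0.145, ω=-1.214
apply F[4]=+2.368 → step 5: x=0.092, v=1.394, θ=0.120, ω=-1.237
apply F[5]=-0.692 → step 6: x=0.119, v=1.375, θ=0.096, ω=-1.191
apply F[6]=-2.477 → step 7: x=0.146, v=1.319, θ=0.073, ω=-1.108
apply F[7]=-3.438 → step 8: x=0.172, v=1.243, θ=0.052, ω=-1.007
apply F[8]=-3.885 → step 9: x=0.196, v=1.158, θ=0.033, ω=-0.900
apply F[9]=-4.017 → step 10: x=0.218, v=1.071, θ=0.016, ω=-0.794
apply F[10]=-3.967 → step 11: x=0.239, v=0.986, θ=0.001, ω=-0.694
apply F[11]=-3.815 → step 12: x=0.258, v=0.904, θ=-0.012, ω=-0.601
apply F[12]=-3.610 → step 13: x=0.275, v=0.827, θ=-0.023, ω=-0.516
apply F[13]=-3.385 → step 14: x=0.291, v=0.755, θ=-0.032, ω=-0.440
apply F[14]=-3.156 → step 15: x=0.305, v=0.688, θ=-0.041, ω=-0.372
apply F[15]=-2.934 → step 16: x=0.318, v=0.627, θ=-0.047, ω=-0.311
apply F[16]=-2.721 → step 17: x=0.330, v=0.570, θ=-0.053, ω=-0.258
apply F[17]=-2.524 → step 18: x=0.341, v=0.518, θ=-0.058, ω=-0.210
apply F[18]=-2.340 → step 19: x=0.351, v=0.470, θ=-0.062, ω=-0.169
apply F[19]=-2.171 → step 20: x=0.360, v=0.426, θ=-0.065, ω=-0.132
apply F[20]=-2.016 → step 21: x=0.368, v=0.385, θ=-0.067, ω=-0.100
apply F[21]=-1.873 → step 22: x=0.376, v=0.347, θ=-0.069, ω=-0.072
apply F[22]=-1.744 → step 23: x=0.382, v=0.313, θ=-0.070, ω=-0.048
apply F[23]=-1.625 → step 24: x=0.388, v=0.280, θ=-0.071, ω=-0.027
apply F[24]=-1.516 → step 25: x=0.393, v=0.250, θ=-0.071, ω=-0.008
apply F[25]=-1.416 → step 26: x=0.398, v=0.223, θ=-0.071, ω=0.007
apply F[26]=-1.325 → step 27: x=0.402, v=0.197, θ=-0.071, ω=0.021
Max |angle| over trajectory = 0.199 rad = 11.4°.

Answer: 11.4°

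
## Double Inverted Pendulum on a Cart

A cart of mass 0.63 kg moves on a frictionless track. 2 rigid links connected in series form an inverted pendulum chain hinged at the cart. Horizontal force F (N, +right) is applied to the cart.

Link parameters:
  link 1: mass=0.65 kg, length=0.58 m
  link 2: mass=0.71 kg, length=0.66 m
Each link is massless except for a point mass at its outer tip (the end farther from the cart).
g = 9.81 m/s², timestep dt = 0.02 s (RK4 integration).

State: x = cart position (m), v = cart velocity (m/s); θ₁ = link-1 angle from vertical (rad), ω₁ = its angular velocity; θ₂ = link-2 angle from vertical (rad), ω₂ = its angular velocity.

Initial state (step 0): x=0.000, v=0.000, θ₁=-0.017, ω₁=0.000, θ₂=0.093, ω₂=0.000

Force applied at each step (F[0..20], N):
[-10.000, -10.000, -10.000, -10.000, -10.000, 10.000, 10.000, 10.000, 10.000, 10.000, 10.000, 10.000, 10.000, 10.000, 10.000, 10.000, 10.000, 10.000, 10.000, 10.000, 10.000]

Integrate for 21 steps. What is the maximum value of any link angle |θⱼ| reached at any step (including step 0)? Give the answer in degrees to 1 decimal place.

apply F[0]=-10.000 → step 1: x=-0.003, v=-0.311, θ₁=-0.012, ω₁=0.491, θ₂=0.094, ω₂=0.068
apply F[1]=-10.000 → step 2: x=-0.012, v=-0.626, θ₁=0.003, ω₁=0.997, θ₂=0.096, ω₂=0.128
apply F[2]=-10.000 → step 3: x=-0.028, v=-0.949, θ₁=0.028, ω₁=1.531, θ₂=0.099, ω₂=0.173
apply F[3]=-10.000 → step 4: x=-0.050, v=-1.280, θ₁=0.064, ω₁=2.102, θ₂=0.102, ω₂=0.198
apply F[4]=-10.000 → step 5: x=-0.079, v=-1.615, θ₁=0.112, ω₁=2.704, θ₂=0.106, ω₂=0.204
apply F[5]=+10.000 → step 6: x=-0.109, v=-1.345, θ₁=0.162, ω₁=2.298, θ₂=0.110, ω₂=0.189
apply F[6]=+10.000 → step 7: x=-0.133, v=-1.100, θ₁=0.205, ω₁=1.970, θ₂=0.114, ω₂=0.147
apply F[7]=+10.000 → step 8: x=-0.153, v=-0.878, θ₁=0.241, ω₁=1.711, θ₂=0.116, ω₂=0.079
apply F[8]=+10.000 → step 9: x=-0.169, v=-0.675, θ₁=0.274, ω₁=1.513, θ₂=0.117, ω₂=-0.014
apply F[9]=+10.000 → step 10: x=-0.180, v=-0.487, θ₁=0.302, ω₁=1.365, θ₂=0.115, ω₂=-0.128
apply F[10]=+10.000 → step 11: x=-0.188, v=-0.311, θ₁=0.328, ω₁=1.260, θ₂=0.112, ω₂=-0.262
apply F[11]=+10.000 → step 12: x=-0.193, v=-0.145, θ₁=0.353, ω₁=1.191, θ₂=0.105, ω₂=-0.416
apply F[12]=+10.000 → step 13: x=-0.194, v=0.013, θ₁=0.376, ω₁=1.154, θ₂=0.095, ω₂=-0.587
apply F[13]=+10.000 → step 14: x=-0.192, v=0.166, θ₁=0.399, ω₁=1.144, θ₂=0.081, ω₂=-0.776
apply F[14]=+10.000 → step 15: x=-0.187, v=0.315, θ₁=0.422, ω₁=1.156, θ₂=0.064, ω₂=-0.981
apply F[15]=+10.000 → step 16: x=-0.180, v=0.462, θ₁=0.446, ω₁=1.185, θ₂=0.042, ω₂=-1.202
apply F[16]=+10.000 → step 17: x=-0.169, v=0.609, θ₁=0.470, ω₁=1.226, θ₂=0.016, ω₂=-1.438
apply F[17]=+10.000 → step 18: x=-0.155, v=0.756, θ₁=0.495, ω₁=1.275, θ₂=-0.016, ω₂=-1.687
apply F[18]=+10.000 → step 19: x=-0.139, v=0.907, θ₁=0.521, ω₁=1.325, θ₂=-0.052, ω₂=-1.947
apply F[19]=+10.000 → step 20: x=-0.119, v=1.061, θ₁=0.548, ω₁=1.370, θ₂=-0.094, ω₂=-2.216
apply F[20]=+10.000 → step 21: x=-0.096, v=1.219, θ₁=0.575, ω₁=1.406, θ₂=-0.141, ω₂=-2.491
Max |angle| over trajectory = 0.575 rad = 33.0°.

Answer: 33.0°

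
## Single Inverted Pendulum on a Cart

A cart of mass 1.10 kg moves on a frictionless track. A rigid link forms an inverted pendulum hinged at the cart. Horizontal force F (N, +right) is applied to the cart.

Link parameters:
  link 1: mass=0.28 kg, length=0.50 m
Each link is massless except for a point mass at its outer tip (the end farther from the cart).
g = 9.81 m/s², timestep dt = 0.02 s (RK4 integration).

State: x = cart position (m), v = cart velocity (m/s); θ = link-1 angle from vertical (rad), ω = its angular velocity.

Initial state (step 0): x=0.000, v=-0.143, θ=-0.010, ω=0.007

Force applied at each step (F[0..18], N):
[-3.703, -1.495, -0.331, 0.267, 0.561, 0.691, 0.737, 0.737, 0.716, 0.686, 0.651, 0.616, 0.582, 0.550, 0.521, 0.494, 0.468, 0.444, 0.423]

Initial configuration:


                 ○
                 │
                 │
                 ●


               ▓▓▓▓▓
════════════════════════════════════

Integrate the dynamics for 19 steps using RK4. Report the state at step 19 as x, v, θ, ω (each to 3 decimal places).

Answer: x=-0.064, v=-0.089, θ=0.022, ω=-0.007

Derivation:
apply F[0]=-3.703 → step 1: x=-0.004, v=-0.210, θ=-0.009, ω=0.137
apply F[1]=-1.495 → step 2: x=-0.008, v=-0.237, θ=-0.005, ω=0.188
apply F[2]=-0.331 → step 3: x=-0.013, v=-0.243, θ=-0.001, ω=0.198
apply F[3]=+0.267 → step 4: x=-0.018, v=-0.238, θ=0.002, ω=0.189
apply F[4]=+0.561 → step 5: x=-0.022, v=-0.228, θ=0.006, ω=0.170
apply F[5]=+0.691 → step 6: x=-0.027, v=-0.216, θ=0.009, ω=0.149
apply F[6]=+0.737 → step 7: x=-0.031, v=-0.203, θ=0.012, ω=0.128
apply F[7]=+0.737 → step 8: x=-0.035, v=-0.190, θ=0.014, ω=0.107
apply F[8]=+0.716 → step 9: x=-0.038, v=-0.178, θ=0.016, ω=0.089
apply F[9]=+0.686 → step 10: x=-0.042, v=-0.166, θ=0.018, ω=0.072
apply F[10]=+0.651 → step 11: x=-0.045, v=-0.155, θ=0.019, ω=0.058
apply F[11]=+0.616 → step 12: x=-0.048, v=-0.145, θ=0.020, ω=0.045
apply F[12]=+0.582 → step 13: x=-0.051, v=-0.135, θ=0.021, ω=0.034
apply F[13]=+0.550 → step 14: x=-0.054, v=-0.126, θ=0.022, ω=0.024
apply F[14]=+0.521 → step 15: x=-0.056, v=-0.118, θ=0.022, ω=0.016
apply F[15]=+0.494 → step 16: x=-0.058, v=-0.110, θ=0.022, ω=0.009
apply F[16]=+0.468 → step 17: x=-0.060, v=-0.103, θ=0.022, ω=0.003
apply F[17]=+0.444 → step 18: x=-0.062, v=-0.096, θ=0.022, ω=-0.002
apply F[18]=+0.423 → step 19: x=-0.064, v=-0.089, θ=0.022, ω=-0.007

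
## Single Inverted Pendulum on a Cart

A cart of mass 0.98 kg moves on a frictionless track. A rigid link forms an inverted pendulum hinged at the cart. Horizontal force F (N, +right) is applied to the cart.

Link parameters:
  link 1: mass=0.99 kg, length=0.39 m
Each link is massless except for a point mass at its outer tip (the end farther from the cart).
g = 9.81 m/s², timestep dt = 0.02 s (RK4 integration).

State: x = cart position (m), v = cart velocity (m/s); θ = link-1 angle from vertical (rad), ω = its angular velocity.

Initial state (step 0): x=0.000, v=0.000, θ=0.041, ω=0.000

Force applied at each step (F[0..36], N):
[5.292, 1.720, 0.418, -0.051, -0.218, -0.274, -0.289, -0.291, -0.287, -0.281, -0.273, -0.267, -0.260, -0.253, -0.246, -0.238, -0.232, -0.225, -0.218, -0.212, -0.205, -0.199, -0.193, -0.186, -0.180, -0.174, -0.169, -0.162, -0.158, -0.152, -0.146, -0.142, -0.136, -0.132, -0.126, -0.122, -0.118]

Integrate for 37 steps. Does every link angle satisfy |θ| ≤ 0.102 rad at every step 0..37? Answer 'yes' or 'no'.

apply F[0]=+5.292 → step 1: x=0.001, v=0.100, θ=0.039, ω=-0.236
apply F[1]=+1.720 → step 2: x=0.003, v=0.128, θ=0.033, ω=-0.289
apply F[2]=+0.418 → step 3: x=0.006, v=0.130, θ=0.028, ω=-0.280
apply F[3]=-0.051 → step 4: x=0.008, v=0.124, θ=0.022, ω=-0.252
apply F[4]=-0.218 → step 5: x=0.011, v=0.116, θ=0.018, ω=-0.221
apply F[5]=-0.274 → step 6: x=0.013, v=0.107, θ=0.014, ω=-0.191
apply F[6]=-0.289 → step 7: x=0.015, v=0.099, θ=0.010, ω=-0.163
apply F[7]=-0.291 → step 8: x=0.017, v=0.091, θ=0.007, ω=-0.140
apply F[8]=-0.287 → step 9: x=0.019, v=0.084, θ=0.004, ω=-0.119
apply F[9]=-0.281 → step 10: x=0.020, v=0.078, θ=0.002, ω=-0.101
apply F[10]=-0.273 → step 11: x=0.022, v=0.072, θ=0.000, ω=-0.085
apply F[11]=-0.267 → step 12: x=0.023, v=0.067, θ=-0.001, ω=-0.072
apply F[12]=-0.260 → step 13: x=0.025, v=0.062, θ=-0.002, ω=-0.060
apply F[13]=-0.253 → step 14: x=0.026, v=0.057, θ=-0.004, ω=-0.050
apply F[14]=-0.246 → step 15: x=0.027, v=0.053, θ=-0.004, ω=-0.041
apply F[15]=-0.238 → step 16: x=0.028, v=0.049, θ=-0.005, ω=-0.033
apply F[16]=-0.232 → step 17: x=0.029, v=0.046, θ=-0.006, ω=-0.027
apply F[17]=-0.225 → step 18: x=0.030, v=0.042, θ=-0.006, ω=-0.021
apply F[18]=-0.218 → step 19: x=0.031, v=0.039, θ=-0.007, ω=-0.017
apply F[19]=-0.212 → step 20: x=0.031, v=0.036, θ=-0.007, ω=-0.012
apply F[20]=-0.205 → step 21: x=0.032, v=0.033, θ=-0.007, ω=-0.009
apply F[21]=-0.199 → step 22: x=0.033, v=0.031, θ=-0.007, ω=-0.006
apply F[22]=-0.193 → step 23: x=0.033, v=0.028, θ=-0.007, ω=-0.003
apply F[23]=-0.186 → step 24: x=0.034, v=0.026, θ=-0.007, ω=-0.001
apply F[24]=-0.180 → step 25: x=0.034, v=0.024, θ=-0.007, ω=0.001
apply F[25]=-0.174 → step 26: x=0.035, v=0.022, θ=-0.007, ω=0.003
apply F[26]=-0.169 → step 27: x=0.035, v=0.020, θ=-0.007, ω=0.004
apply F[27]=-0.162 → step 28: x=0.035, v=0.018, θ=-0.007, ω=0.005
apply F[28]=-0.158 → step 29: x=0.036, v=0.016, θ=-0.007, ω=0.006
apply F[29]=-0.152 → step 30: x=0.036, v=0.014, θ=-0.007, ω=0.007
apply F[30]=-0.146 → step 31: x=0.036, v=0.013, θ=-0.007, ω=0.007
apply F[31]=-0.142 → step 32: x=0.037, v=0.011, θ=-0.007, ω=0.008
apply F[32]=-0.136 → step 33: x=0.037, v=0.010, θ=-0.007, ω=0.008
apply F[33]=-0.132 → step 34: x=0.037, v=0.008, θ=-0.006, ω=0.009
apply F[34]=-0.126 → step 35: x=0.037, v=0.007, θ=-0.006, ω=0.009
apply F[35]=-0.122 → step 36: x=0.037, v=0.006, θ=-0.006, ω=0.009
apply F[36]=-0.118 → step 37: x=0.037, v=0.004, θ=-0.006, ω=0.009
Max |angle| over trajectory = 0.041 rad; bound = 0.102 → within bound.

Answer: yes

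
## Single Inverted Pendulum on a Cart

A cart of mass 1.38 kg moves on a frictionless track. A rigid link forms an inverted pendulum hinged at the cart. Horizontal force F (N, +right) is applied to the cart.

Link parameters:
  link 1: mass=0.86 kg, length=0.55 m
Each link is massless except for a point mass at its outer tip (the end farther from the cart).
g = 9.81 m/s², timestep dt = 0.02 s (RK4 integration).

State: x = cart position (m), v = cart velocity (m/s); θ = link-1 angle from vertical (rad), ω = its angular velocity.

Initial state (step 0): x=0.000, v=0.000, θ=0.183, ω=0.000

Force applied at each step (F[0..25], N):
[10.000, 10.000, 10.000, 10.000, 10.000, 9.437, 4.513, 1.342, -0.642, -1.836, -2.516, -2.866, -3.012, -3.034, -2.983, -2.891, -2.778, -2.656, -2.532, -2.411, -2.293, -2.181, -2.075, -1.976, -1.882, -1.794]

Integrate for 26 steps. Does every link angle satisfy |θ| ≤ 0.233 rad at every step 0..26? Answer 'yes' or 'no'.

apply F[0]=+10.000 → step 1: x=0.001, v=0.121, θ=0.181, ω=-0.151
apply F[1]=+10.000 → step 2: x=0.005, v=0.242, θ=0.177, ω=-0.304
apply F[2]=+10.000 → step 3: x=0.011, v=0.364, θ=0.169, ω=-0.461
apply F[3]=+10.000 → step 4: x=0.019, v=0.487, θ=0.158, ω=-0.624
apply F[4]=+10.000 → step 5: x=0.030, v=0.613, θ=0.144, ω=-0.796
apply F[5]=+9.437 → step 6: x=0.044, v=0.732, θ=0.127, ω=-0.963
apply F[6]=+4.513 → step 7: x=0.059, v=0.784, θ=0.107, ω=-1.015
apply F[7]=+1.342 → step 8: x=0.075, v=0.792, θ=0.087, ω=-0.995
apply F[8]=-0.642 → step 9: x=0.090, v=0.774, θ=0.068, ω=-0.935
apply F[9]=-1.836 → step 10: x=0.106, v=0.741, θ=0.050, ω=-0.853
apply F[10]=-2.516 → step 11: x=0.120, v=0.700, θ=0.034, ω=-0.764
apply F[11]=-2.866 → step 12: x=0.134, v=0.655, θ=0.019, ω=-0.673
apply F[12]=-3.012 → step 13: x=0.146, v=0.610, θ=0.007, ω=-0.586
apply F[13]=-3.034 → step 14: x=0.158, v=0.566, θ=-0.004, ω=-0.506
apply F[14]=-2.983 → step 15: x=0.169, v=0.523, θ=-0.014, ω=-0.432
apply F[15]=-2.891 → step 16: x=0.179, v=0.484, θ=-0.022, ω=-0.367
apply F[16]=-2.778 → step 17: x=0.188, v=0.447, θ=-0.028, ω=-0.308
apply F[17]=-2.656 → step 18: x=0.197, v=0.412, θ=-0.034, ω=-0.256
apply F[18]=-2.532 → step 19: x=0.205, v=0.380, θ=-0.039, ω=-0.210
apply F[19]=-2.411 → step 20: x=0.212, v=0.350, θ=-0.042, ω=-0.170
apply F[20]=-2.293 → step 21: x=0.219, v=0.322, θ=-0.046, ω=-0.136
apply F[21]=-2.181 → step 22: x=0.225, v=0.296, θ=-0.048, ω=-0.105
apply F[22]=-2.075 → step 23: x=0.231, v=0.272, θ=-0.050, ω=-0.079
apply F[23]=-1.976 → step 24: x=0.236, v=0.249, θ=-0.051, ω=-0.056
apply F[24]=-1.882 → step 25: x=0.241, v=0.229, θ=-0.052, ω=-0.037
apply F[25]=-1.794 → step 26: x=0.245, v=0.209, θ=-0.053, ω=-0.020
Max |angle| over trajectory = 0.183 rad; bound = 0.233 → within bound.

Answer: yes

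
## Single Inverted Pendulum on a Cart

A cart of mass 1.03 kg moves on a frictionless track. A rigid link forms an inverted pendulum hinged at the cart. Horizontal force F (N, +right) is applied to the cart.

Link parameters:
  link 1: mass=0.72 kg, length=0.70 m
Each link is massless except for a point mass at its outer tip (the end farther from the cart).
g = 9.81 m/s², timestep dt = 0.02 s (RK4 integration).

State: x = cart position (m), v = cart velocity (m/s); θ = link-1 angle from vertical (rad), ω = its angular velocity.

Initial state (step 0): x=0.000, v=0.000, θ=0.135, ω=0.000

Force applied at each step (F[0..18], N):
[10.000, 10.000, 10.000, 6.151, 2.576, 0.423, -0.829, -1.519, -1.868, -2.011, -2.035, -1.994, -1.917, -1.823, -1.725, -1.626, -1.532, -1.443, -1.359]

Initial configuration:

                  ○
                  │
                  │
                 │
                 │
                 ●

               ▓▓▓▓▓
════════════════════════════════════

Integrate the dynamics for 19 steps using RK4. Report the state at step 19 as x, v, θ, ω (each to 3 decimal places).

apply F[0]=+10.000 → step 1: x=0.002, v=0.174, θ=0.133, ω=-0.209
apply F[1]=+10.000 → step 2: x=0.007, v=0.348, θ=0.127, ω=-0.419
apply F[2]=+10.000 → step 3: x=0.016, v=0.525, θ=0.116, ω=-0.635
apply F[3]=+6.151 → step 4: x=0.027, v=0.629, θ=0.102, ω=-0.753
apply F[4]=+2.576 → step 5: x=0.040, v=0.666, θ=0.087, ω=-0.779
apply F[5]=+0.423 → step 6: x=0.053, v=0.664, θ=0.072, ω=-0.754
apply F[6]=-0.829 → step 7: x=0.066, v=0.640, θ=0.057, ω=-0.701
apply F[7]=-1.519 → step 8: x=0.079, v=0.603, θ=0.044, ω=-0.636
apply F[8]=-1.868 → step 9: x=0.091, v=0.562, θ=0.032, ω=-0.566
apply F[9]=-2.011 → step 10: x=0.101, v=0.520, θ=0.021, ω=-0.498
apply F[10]=-2.035 → step 11: x=0.111, v=0.478, θ=0.012, ω=-0.434
apply F[11]=-1.994 → step 12: x=0.121, v=0.438, θ=0.004, ω=-0.375
apply F[12]=-1.917 → step 13: x=0.129, v=0.401, θ=-0.003, ω=-0.322
apply F[13]=-1.823 → step 14: x=0.137, v=0.366, θ=-0.009, ω=-0.274
apply F[14]=-1.725 → step 15: x=0.144, v=0.335, θ=-0.014, ω=-0.232
apply F[15]=-1.626 → step 16: x=0.150, v=0.305, θ=-0.019, ω=-0.195
apply F[16]=-1.532 → step 17: x=0.156, v=0.278, θ=-0.022, ω=-0.162
apply F[17]=-1.443 → step 18: x=0.161, v=0.254, θ=-0.025, ω=-0.133
apply F[18]=-1.359 → step 19: x=0.166, v=0.231, θ=-0.028, ω=-0.108

Answer: x=0.166, v=0.231, θ=-0.028, ω=-0.108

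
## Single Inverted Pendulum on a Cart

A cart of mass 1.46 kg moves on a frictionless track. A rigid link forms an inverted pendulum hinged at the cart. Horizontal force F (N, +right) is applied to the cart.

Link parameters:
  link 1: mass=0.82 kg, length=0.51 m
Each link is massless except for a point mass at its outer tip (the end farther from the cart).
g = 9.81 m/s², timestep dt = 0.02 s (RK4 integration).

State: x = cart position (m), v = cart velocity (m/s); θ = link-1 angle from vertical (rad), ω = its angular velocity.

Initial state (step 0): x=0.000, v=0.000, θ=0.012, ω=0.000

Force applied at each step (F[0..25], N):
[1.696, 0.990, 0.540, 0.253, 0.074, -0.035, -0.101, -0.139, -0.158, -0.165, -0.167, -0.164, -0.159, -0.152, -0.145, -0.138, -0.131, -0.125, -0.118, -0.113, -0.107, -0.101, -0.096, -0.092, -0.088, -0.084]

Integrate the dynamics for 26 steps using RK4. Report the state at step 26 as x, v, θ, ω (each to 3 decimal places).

Answer: x=0.013, v=0.009, θ=-0.003, ω=0.000

Derivation:
apply F[0]=+1.696 → step 1: x=0.000, v=0.022, θ=0.012, ω=-0.038
apply F[1]=+0.990 → step 2: x=0.001, v=0.034, θ=0.011, ω=-0.058
apply F[2]=+0.540 → step 3: x=0.002, v=0.041, θ=0.009, ω=-0.067
apply F[3]=+0.253 → step 4: x=0.002, v=0.043, θ=0.008, ω=-0.068
apply F[4]=+0.074 → step 5: x=0.003, v=0.043, θ=0.007, ω=-0.066
apply F[5]=-0.035 → step 6: x=0.004, v=0.042, θ=0.005, ω=-0.061
apply F[6]=-0.101 → step 7: x=0.005, v=0.040, θ=0.004, ω=-0.056
apply F[7]=-0.139 → step 8: x=0.006, v=0.038, θ=0.003, ω=-0.050
apply F[8]=-0.158 → step 9: x=0.006, v=0.035, θ=0.002, ω=-0.044
apply F[9]=-0.165 → step 10: x=0.007, v=0.033, θ=0.001, ω=-0.038
apply F[10]=-0.167 → step 11: x=0.008, v=0.031, θ=0.001, ω=-0.033
apply F[11]=-0.164 → step 12: x=0.008, v=0.028, θ=0.000, ω=-0.028
apply F[12]=-0.159 → step 13: x=0.009, v=0.026, θ=-0.000, ω=-0.024
apply F[13]=-0.152 → step 14: x=0.009, v=0.024, θ=-0.001, ω=-0.021
apply F[14]=-0.145 → step 15: x=0.010, v=0.022, θ=-0.001, ω=-0.017
apply F[15]=-0.138 → step 16: x=0.010, v=0.020, θ=-0.002, ω=-0.014
apply F[16]=-0.131 → step 17: x=0.011, v=0.019, θ=-0.002, ω=-0.012
apply F[17]=-0.125 → step 18: x=0.011, v=0.017, θ=-0.002, ω=-0.010
apply F[18]=-0.118 → step 19: x=0.011, v=0.016, θ=-0.002, ω=-0.008
apply F[19]=-0.113 → step 20: x=0.012, v=0.015, θ=-0.002, ω=-0.006
apply F[20]=-0.107 → step 21: x=0.012, v=0.013, θ=-0.002, ω=-0.005
apply F[21]=-0.101 → step 22: x=0.012, v=0.012, θ=-0.003, ω=-0.003
apply F[22]=-0.096 → step 23: x=0.012, v=0.011, θ=-0.003, ω=-0.002
apply F[23]=-0.092 → step 24: x=0.013, v=0.010, θ=-0.003, ω=-0.001
apply F[24]=-0.088 → step 25: x=0.013, v=0.009, θ=-0.003, ω=-0.001
apply F[25]=-0.084 → step 26: x=0.013, v=0.009, θ=-0.003, ω=0.000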